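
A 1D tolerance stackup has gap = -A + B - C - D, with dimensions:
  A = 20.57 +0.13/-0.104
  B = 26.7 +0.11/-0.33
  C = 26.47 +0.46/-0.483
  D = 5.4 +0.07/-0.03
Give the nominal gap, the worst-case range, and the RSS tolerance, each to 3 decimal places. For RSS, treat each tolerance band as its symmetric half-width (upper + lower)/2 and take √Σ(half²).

Stack each dimension's contribution:
  -A: nom -20.570 → Σnom=-20.570; wc +0.104/-0.130 → slack +0.104/-0.130; half-tol=0.117, Σhalf²=0.013689
  +B: nom +26.700 → Σnom=6.130; wc +0.110/-0.330 → slack +0.214/-0.460; half-tol=0.220, Σhalf²=0.062089
  -C: nom -26.470 → Σnom=-20.340; wc +0.483/-0.460 → slack +0.697/-0.920; half-tol=0.472, Σhalf²=0.284401
  -D: nom -5.400 → Σnom=-25.740; wc +0.030/-0.070 → slack +0.727/-0.990; half-tol=0.050, Σhalf²=0.286901
Nominal = -25.740. Worst-case = [-25.740 - 0.990, -25.740 + 0.727] = [-26.730, -25.013]. RSS = √0.286901 = 0.536.

nominal=-25.740 wc=[-26.730,-25.013] rss=0.536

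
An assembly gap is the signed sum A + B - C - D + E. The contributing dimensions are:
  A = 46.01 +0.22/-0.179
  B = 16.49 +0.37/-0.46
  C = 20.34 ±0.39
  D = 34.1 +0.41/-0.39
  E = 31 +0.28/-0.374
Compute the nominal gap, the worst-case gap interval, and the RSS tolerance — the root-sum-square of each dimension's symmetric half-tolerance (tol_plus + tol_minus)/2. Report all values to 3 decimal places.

Stack each dimension's contribution:
  +A: nom +46.010 → Σnom=46.010; wc +0.220/-0.179 → slack +0.220/-0.179; half-tol=0.200, Σhalf²=0.039800
  +B: nom +16.490 → Σnom=62.500; wc +0.370/-0.460 → slack +0.590/-0.639; half-tol=0.415, Σhalf²=0.212025
  -C: nom -20.340 → Σnom=42.160; wc +0.390/-0.390 → slack +0.980/-1.029; half-tol=0.390, Σhalf²=0.364125
  -D: nom -34.100 → Σnom=8.060; wc +0.390/-0.410 → slack +1.370/-1.439; half-tol=0.400, Σhalf²=0.524125
  +E: nom +31.000 → Σnom=39.060; wc +0.280/-0.374 → slack +1.650/-1.813; half-tol=0.327, Σhalf²=0.631054
Nominal = 39.060. Worst-case = [39.060 - 1.813, 39.060 + 1.650] = [37.247, 40.710]. RSS = √0.631054 = 0.794.

nominal=39.060 wc=[37.247,40.710] rss=0.794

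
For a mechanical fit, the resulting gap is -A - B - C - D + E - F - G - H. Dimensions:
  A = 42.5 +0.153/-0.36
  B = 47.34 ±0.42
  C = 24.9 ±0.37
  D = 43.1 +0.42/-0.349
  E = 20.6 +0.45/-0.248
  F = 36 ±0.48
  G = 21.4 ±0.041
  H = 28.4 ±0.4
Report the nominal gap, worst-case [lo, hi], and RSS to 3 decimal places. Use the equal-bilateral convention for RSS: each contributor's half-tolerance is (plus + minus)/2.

nominal=-223.040 wc=[-225.572,-220.170] rss=1.020

Stack each dimension's contribution:
  -A: nom -42.500 → Σnom=-42.500; wc +0.360/-0.153 → slack +0.360/-0.153; half-tol=0.257, Σhalf²=0.065792
  -B: nom -47.340 → Σnom=-89.840; wc +0.420/-0.420 → slack +0.780/-0.573; half-tol=0.420, Σhalf²=0.242192
  -C: nom -24.900 → Σnom=-114.740; wc +0.370/-0.370 → slack +1.150/-0.943; half-tol=0.370, Σhalf²=0.379092
  -D: nom -43.100 → Σnom=-157.840; wc +0.349/-0.420 → slack +1.499/-1.363; half-tol=0.384, Σhalf²=0.526932
  +E: nom +20.600 → Σnom=-137.240; wc +0.450/-0.248 → slack +1.949/-1.611; half-tol=0.349, Σhalf²=0.648733
  -F: nom -36.000 → Σnom=-173.240; wc +0.480/-0.480 → slack +2.429/-2.091; half-tol=0.480, Σhalf²=0.879133
  -G: nom -21.400 → Σnom=-194.640; wc +0.041/-0.041 → slack +2.470/-2.132; half-tol=0.041, Σhalf²=0.880814
  -H: nom -28.400 → Σnom=-223.040; wc +0.400/-0.400 → slack +2.870/-2.532; half-tol=0.400, Σhalf²=1.040814
Nominal = -223.040. Worst-case = [-223.040 - 2.532, -223.040 + 2.870] = [-225.572, -220.170]. RSS = √1.040814 = 1.020.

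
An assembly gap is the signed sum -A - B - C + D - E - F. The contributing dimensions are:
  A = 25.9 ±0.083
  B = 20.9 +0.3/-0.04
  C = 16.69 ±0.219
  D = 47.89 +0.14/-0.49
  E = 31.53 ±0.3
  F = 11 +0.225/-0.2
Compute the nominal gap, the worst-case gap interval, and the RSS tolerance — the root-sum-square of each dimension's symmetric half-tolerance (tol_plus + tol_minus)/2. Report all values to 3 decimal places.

nominal=-58.130 wc=[-59.747,-57.148] rss=0.564

Stack each dimension's contribution:
  -A: nom -25.900 → Σnom=-25.900; wc +0.083/-0.083 → slack +0.083/-0.083; half-tol=0.083, Σhalf²=0.006889
  -B: nom -20.900 → Σnom=-46.800; wc +0.040/-0.300 → slack +0.123/-0.383; half-tol=0.170, Σhalf²=0.035789
  -C: nom -16.690 → Σnom=-63.490; wc +0.219/-0.219 → slack +0.342/-0.602; half-tol=0.219, Σhalf²=0.083750
  +D: nom +47.890 → Σnom=-15.600; wc +0.140/-0.490 → slack +0.482/-1.092; half-tol=0.315, Σhalf²=0.182975
  -E: nom -31.530 → Σnom=-47.130; wc +0.300/-0.300 → slack +0.782/-1.392; half-tol=0.300, Σhalf²=0.272975
  -F: nom -11.000 → Σnom=-58.130; wc +0.200/-0.225 → slack +0.982/-1.617; half-tol=0.213, Σhalf²=0.318131
Nominal = -58.130. Worst-case = [-58.130 - 1.617, -58.130 + 0.982] = [-59.747, -57.148]. RSS = √0.318131 = 0.564.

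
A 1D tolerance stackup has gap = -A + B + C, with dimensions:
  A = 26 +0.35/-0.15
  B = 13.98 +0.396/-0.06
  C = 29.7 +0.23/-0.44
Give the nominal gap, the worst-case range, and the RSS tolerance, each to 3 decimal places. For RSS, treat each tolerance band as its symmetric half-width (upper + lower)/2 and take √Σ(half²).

nominal=17.680 wc=[16.830,18.456] rss=0.476

Stack each dimension's contribution:
  -A: nom -26.000 → Σnom=-26.000; wc +0.150/-0.350 → slack +0.150/-0.350; half-tol=0.250, Σhalf²=0.062500
  +B: nom +13.980 → Σnom=-12.020; wc +0.396/-0.060 → slack +0.546/-0.410; half-tol=0.228, Σhalf²=0.114484
  +C: nom +29.700 → Σnom=17.680; wc +0.230/-0.440 → slack +0.776/-0.850; half-tol=0.335, Σhalf²=0.226709
Nominal = 17.680. Worst-case = [17.680 - 0.850, 17.680 + 0.776] = [16.830, 18.456]. RSS = √0.226709 = 0.476.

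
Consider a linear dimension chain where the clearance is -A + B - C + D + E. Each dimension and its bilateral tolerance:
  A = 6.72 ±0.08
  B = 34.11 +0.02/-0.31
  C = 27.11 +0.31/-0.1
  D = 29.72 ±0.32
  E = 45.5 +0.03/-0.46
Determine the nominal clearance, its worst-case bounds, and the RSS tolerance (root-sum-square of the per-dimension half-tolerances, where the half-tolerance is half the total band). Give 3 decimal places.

nominal=75.500 wc=[74.020,76.050] rss=0.488

Stack each dimension's contribution:
  -A: nom -6.720 → Σnom=-6.720; wc +0.080/-0.080 → slack +0.080/-0.080; half-tol=0.080, Σhalf²=0.006400
  +B: nom +34.110 → Σnom=27.390; wc +0.020/-0.310 → slack +0.100/-0.390; half-tol=0.165, Σhalf²=0.033625
  -C: nom -27.110 → Σnom=0.280; wc +0.100/-0.310 → slack +0.200/-0.700; half-tol=0.205, Σhalf²=0.075650
  +D: nom +29.720 → Σnom=30.000; wc +0.320/-0.320 → slack +0.520/-1.020; half-tol=0.320, Σhalf²=0.178050
  +E: nom +45.500 → Σnom=75.500; wc +0.030/-0.460 → slack +0.550/-1.480; half-tol=0.245, Σhalf²=0.238075
Nominal = 75.500. Worst-case = [75.500 - 1.480, 75.500 + 0.550] = [74.020, 76.050]. RSS = √0.238075 = 0.488.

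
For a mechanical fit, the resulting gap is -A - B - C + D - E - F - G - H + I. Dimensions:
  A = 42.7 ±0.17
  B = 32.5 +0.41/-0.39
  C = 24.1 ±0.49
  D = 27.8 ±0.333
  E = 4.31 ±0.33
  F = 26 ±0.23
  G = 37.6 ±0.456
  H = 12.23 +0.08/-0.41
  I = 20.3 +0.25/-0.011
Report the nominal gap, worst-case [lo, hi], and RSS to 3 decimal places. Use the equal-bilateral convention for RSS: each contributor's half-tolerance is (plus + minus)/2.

nominal=-131.340 wc=[-133.850,-128.281] rss=0.993

Stack each dimension's contribution:
  -A: nom -42.700 → Σnom=-42.700; wc +0.170/-0.170 → slack +0.170/-0.170; half-tol=0.170, Σhalf²=0.028900
  -B: nom -32.500 → Σnom=-75.200; wc +0.390/-0.410 → slack +0.560/-0.580; half-tol=0.400, Σhalf²=0.188900
  -C: nom -24.100 → Σnom=-99.300; wc +0.490/-0.490 → slack +1.050/-1.070; half-tol=0.490, Σhalf²=0.429000
  +D: nom +27.800 → Σnom=-71.500; wc +0.333/-0.333 → slack +1.383/-1.403; half-tol=0.333, Σhalf²=0.539889
  -E: nom -4.310 → Σnom=-75.810; wc +0.330/-0.330 → slack +1.713/-1.733; half-tol=0.330, Σhalf²=0.648789
  -F: nom -26.000 → Σnom=-101.810; wc +0.230/-0.230 → slack +1.943/-1.963; half-tol=0.230, Σhalf²=0.701689
  -G: nom -37.600 → Σnom=-139.410; wc +0.456/-0.456 → slack +2.399/-2.419; half-tol=0.456, Σhalf²=0.909625
  -H: nom -12.230 → Σnom=-151.640; wc +0.410/-0.080 → slack +2.809/-2.499; half-tol=0.245, Σhalf²=0.969650
  +I: nom +20.300 → Σnom=-131.340; wc +0.250/-0.011 → slack +3.059/-2.510; half-tol=0.131, Σhalf²=0.986680
Nominal = -131.340. Worst-case = [-131.340 - 2.510, -131.340 + 3.059] = [-133.850, -128.281]. RSS = √0.986680 = 0.993.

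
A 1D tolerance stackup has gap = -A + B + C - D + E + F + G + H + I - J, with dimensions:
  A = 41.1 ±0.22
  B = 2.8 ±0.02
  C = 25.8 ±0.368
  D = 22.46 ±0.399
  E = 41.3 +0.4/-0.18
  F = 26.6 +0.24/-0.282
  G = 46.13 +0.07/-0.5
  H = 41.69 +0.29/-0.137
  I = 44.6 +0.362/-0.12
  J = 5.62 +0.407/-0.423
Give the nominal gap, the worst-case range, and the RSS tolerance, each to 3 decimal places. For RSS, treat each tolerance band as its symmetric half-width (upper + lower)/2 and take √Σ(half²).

nominal=159.740 wc=[157.107,162.532] rss=0.923

Stack each dimension's contribution:
  -A: nom -41.100 → Σnom=-41.100; wc +0.220/-0.220 → slack +0.220/-0.220; half-tol=0.220, Σhalf²=0.048400
  +B: nom +2.800 → Σnom=-38.300; wc +0.020/-0.020 → slack +0.240/-0.240; half-tol=0.020, Σhalf²=0.048800
  +C: nom +25.800 → Σnom=-12.500; wc +0.368/-0.368 → slack +0.608/-0.608; half-tol=0.368, Σhalf²=0.184224
  -D: nom -22.460 → Σnom=-34.960; wc +0.399/-0.399 → slack +1.007/-1.007; half-tol=0.399, Σhalf²=0.343425
  +E: nom +41.300 → Σnom=6.340; wc +0.400/-0.180 → slack +1.407/-1.187; half-tol=0.290, Σhalf²=0.427525
  +F: nom +26.600 → Σnom=32.940; wc +0.240/-0.282 → slack +1.647/-1.469; half-tol=0.261, Σhalf²=0.495646
  +G: nom +46.130 → Σnom=79.070; wc +0.070/-0.500 → slack +1.717/-1.969; half-tol=0.285, Σhalf²=0.576871
  +H: nom +41.690 → Σnom=120.760; wc +0.290/-0.137 → slack +2.007/-2.106; half-tol=0.213, Σhalf²=0.622453
  +I: nom +44.600 → Σnom=165.360; wc +0.362/-0.120 → slack +2.369/-2.226; half-tol=0.241, Σhalf²=0.680534
  -J: nom -5.620 → Σnom=159.740; wc +0.423/-0.407 → slack +2.792/-2.633; half-tol=0.415, Σhalf²=0.852759
Nominal = 159.740. Worst-case = [159.740 - 2.633, 159.740 + 2.792] = [157.107, 162.532]. RSS = √0.852759 = 0.923.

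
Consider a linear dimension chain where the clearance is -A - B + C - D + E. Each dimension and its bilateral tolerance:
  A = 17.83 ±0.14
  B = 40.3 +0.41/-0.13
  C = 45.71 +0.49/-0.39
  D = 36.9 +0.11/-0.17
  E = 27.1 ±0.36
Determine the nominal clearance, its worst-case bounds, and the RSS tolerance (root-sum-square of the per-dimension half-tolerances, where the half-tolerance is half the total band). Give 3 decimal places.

Stack each dimension's contribution:
  -A: nom -17.830 → Σnom=-17.830; wc +0.140/-0.140 → slack +0.140/-0.140; half-tol=0.140, Σhalf²=0.019600
  -B: nom -40.300 → Σnom=-58.130; wc +0.130/-0.410 → slack +0.270/-0.550; half-tol=0.270, Σhalf²=0.092500
  +C: nom +45.710 → Σnom=-12.420; wc +0.490/-0.390 → slack +0.760/-0.940; half-tol=0.440, Σhalf²=0.286100
  -D: nom -36.900 → Σnom=-49.320; wc +0.170/-0.110 → slack +0.930/-1.050; half-tol=0.140, Σhalf²=0.305700
  +E: nom +27.100 → Σnom=-22.220; wc +0.360/-0.360 → slack +1.290/-1.410; half-tol=0.360, Σhalf²=0.435300
Nominal = -22.220. Worst-case = [-22.220 - 1.410, -22.220 + 1.290] = [-23.630, -20.930]. RSS = √0.435300 = 0.660.

nominal=-22.220 wc=[-23.630,-20.930] rss=0.660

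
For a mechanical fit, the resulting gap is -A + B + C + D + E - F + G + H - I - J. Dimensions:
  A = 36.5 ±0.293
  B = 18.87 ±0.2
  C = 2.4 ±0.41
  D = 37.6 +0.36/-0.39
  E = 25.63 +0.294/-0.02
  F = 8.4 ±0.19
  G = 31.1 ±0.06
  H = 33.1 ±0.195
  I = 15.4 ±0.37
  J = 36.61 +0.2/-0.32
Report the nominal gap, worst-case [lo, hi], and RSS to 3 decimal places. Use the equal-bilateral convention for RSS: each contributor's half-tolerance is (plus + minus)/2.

nominal=51.790 wc=[49.462,54.482] rss=0.861

Stack each dimension's contribution:
  -A: nom -36.500 → Σnom=-36.500; wc +0.293/-0.293 → slack +0.293/-0.293; half-tol=0.293, Σhalf²=0.085849
  +B: nom +18.870 → Σnom=-17.630; wc +0.200/-0.200 → slack +0.493/-0.493; half-tol=0.200, Σhalf²=0.125849
  +C: nom +2.400 → Σnom=-15.230; wc +0.410/-0.410 → slack +0.903/-0.903; half-tol=0.410, Σhalf²=0.293949
  +D: nom +37.600 → Σnom=22.370; wc +0.360/-0.390 → slack +1.263/-1.293; half-tol=0.375, Σhalf²=0.434574
  +E: nom +25.630 → Σnom=48.000; wc +0.294/-0.020 → slack +1.557/-1.313; half-tol=0.157, Σhalf²=0.459223
  -F: nom -8.400 → Σnom=39.600; wc +0.190/-0.190 → slack +1.747/-1.503; half-tol=0.190, Σhalf²=0.495323
  +G: nom +31.100 → Σnom=70.700; wc +0.060/-0.060 → slack +1.807/-1.563; half-tol=0.060, Σhalf²=0.498923
  +H: nom +33.100 → Σnom=103.800; wc +0.195/-0.195 → slack +2.002/-1.758; half-tol=0.195, Σhalf²=0.536948
  -I: nom -15.400 → Σnom=88.400; wc +0.370/-0.370 → slack +2.372/-2.128; half-tol=0.370, Σhalf²=0.673848
  -J: nom -36.610 → Σnom=51.790; wc +0.320/-0.200 → slack +2.692/-2.328; half-tol=0.260, Σhalf²=0.741448
Nominal = 51.790. Worst-case = [51.790 - 2.328, 51.790 + 2.692] = [49.462, 54.482]. RSS = √0.741448 = 0.861.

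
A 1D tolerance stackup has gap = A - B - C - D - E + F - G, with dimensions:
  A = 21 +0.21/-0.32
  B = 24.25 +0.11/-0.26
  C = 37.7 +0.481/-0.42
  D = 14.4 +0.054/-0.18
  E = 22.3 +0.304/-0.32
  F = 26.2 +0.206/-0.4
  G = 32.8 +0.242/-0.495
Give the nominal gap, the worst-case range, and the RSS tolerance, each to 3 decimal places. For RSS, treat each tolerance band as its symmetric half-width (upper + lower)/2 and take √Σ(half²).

nominal=-84.250 wc=[-86.161,-82.159] rss=0.804

Stack each dimension's contribution:
  +A: nom +21.000 → Σnom=21.000; wc +0.210/-0.320 → slack +0.210/-0.320; half-tol=0.265, Σhalf²=0.070225
  -B: nom -24.250 → Σnom=-3.250; wc +0.260/-0.110 → slack +0.470/-0.430; half-tol=0.185, Σhalf²=0.104450
  -C: nom -37.700 → Σnom=-40.950; wc +0.420/-0.481 → slack +0.890/-0.911; half-tol=0.451, Σhalf²=0.307400
  -D: nom -14.400 → Σnom=-55.350; wc +0.180/-0.054 → slack +1.070/-0.965; half-tol=0.117, Σhalf²=0.321089
  -E: nom -22.300 → Σnom=-77.650; wc +0.320/-0.304 → slack +1.390/-1.269; half-tol=0.312, Σhalf²=0.418433
  +F: nom +26.200 → Σnom=-51.450; wc +0.206/-0.400 → slack +1.596/-1.669; half-tol=0.303, Σhalf²=0.510242
  -G: nom -32.800 → Σnom=-84.250; wc +0.495/-0.242 → slack +2.091/-1.911; half-tol=0.368, Σhalf²=0.646035
Nominal = -84.250. Worst-case = [-84.250 - 1.911, -84.250 + 2.091] = [-86.161, -82.159]. RSS = √0.646035 = 0.804.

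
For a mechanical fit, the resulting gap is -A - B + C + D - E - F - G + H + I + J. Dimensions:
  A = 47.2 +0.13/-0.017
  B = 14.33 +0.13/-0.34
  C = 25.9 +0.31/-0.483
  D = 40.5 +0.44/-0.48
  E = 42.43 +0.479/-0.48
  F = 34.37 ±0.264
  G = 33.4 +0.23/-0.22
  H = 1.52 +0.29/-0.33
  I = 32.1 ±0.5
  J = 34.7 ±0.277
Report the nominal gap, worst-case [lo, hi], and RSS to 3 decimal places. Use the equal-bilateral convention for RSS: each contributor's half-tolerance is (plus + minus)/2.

Stack each dimension's contribution:
  -A: nom -47.200 → Σnom=-47.200; wc +0.017/-0.130 → slack +0.017/-0.130; half-tol=0.074, Σhalf²=0.005402
  -B: nom -14.330 → Σnom=-61.530; wc +0.340/-0.130 → slack +0.357/-0.260; half-tol=0.235, Σhalf²=0.060627
  +C: nom +25.900 → Σnom=-35.630; wc +0.310/-0.483 → slack +0.667/-0.743; half-tol=0.396, Σhalf²=0.217839
  +D: nom +40.500 → Σnom=4.870; wc +0.440/-0.480 → slack +1.107/-1.223; half-tol=0.460, Σhalf²=0.429439
  -E: nom -42.430 → Σnom=-37.560; wc +0.480/-0.479 → slack +1.587/-1.702; half-tol=0.479, Σhalf²=0.659360
  -F: nom -34.370 → Σnom=-71.930; wc +0.264/-0.264 → slack +1.851/-1.966; half-tol=0.264, Σhalf²=0.729056
  -G: nom -33.400 → Σnom=-105.330; wc +0.220/-0.230 → slack +2.071/-2.196; half-tol=0.225, Σhalf²=0.779681
  +H: nom +1.520 → Σnom=-103.810; wc +0.290/-0.330 → slack +2.361/-2.526; half-tol=0.310, Σhalf²=0.875781
  +I: nom +32.100 → Σnom=-71.710; wc +0.500/-0.500 → slack +2.861/-3.026; half-tol=0.500, Σhalf²=1.125781
  +J: nom +34.700 → Σnom=-37.010; wc +0.277/-0.277 → slack +3.138/-3.303; half-tol=0.277, Σhalf²=1.202510
Nominal = -37.010. Worst-case = [-37.010 - 3.303, -37.010 + 3.138] = [-40.313, -33.872]. RSS = √1.202510 = 1.097.

nominal=-37.010 wc=[-40.313,-33.872] rss=1.097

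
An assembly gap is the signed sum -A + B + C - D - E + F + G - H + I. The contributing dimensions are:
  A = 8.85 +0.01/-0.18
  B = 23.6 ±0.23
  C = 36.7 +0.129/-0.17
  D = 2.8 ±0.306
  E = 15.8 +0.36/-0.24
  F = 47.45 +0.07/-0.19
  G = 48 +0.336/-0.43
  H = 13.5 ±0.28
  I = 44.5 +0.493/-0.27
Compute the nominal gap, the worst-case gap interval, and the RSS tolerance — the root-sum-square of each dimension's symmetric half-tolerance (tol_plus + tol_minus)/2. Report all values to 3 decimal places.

nominal=159.300 wc=[157.054,161.564] rss=0.810

Stack each dimension's contribution:
  -A: nom -8.850 → Σnom=-8.850; wc +0.180/-0.010 → slack +0.180/-0.010; half-tol=0.095, Σhalf²=0.009025
  +B: nom +23.600 → Σnom=14.750; wc +0.230/-0.230 → slack +0.410/-0.240; half-tol=0.230, Σhalf²=0.061925
  +C: nom +36.700 → Σnom=51.450; wc +0.129/-0.170 → slack +0.539/-0.410; half-tol=0.150, Σhalf²=0.084275
  -D: nom -2.800 → Σnom=48.650; wc +0.306/-0.306 → slack +0.845/-0.716; half-tol=0.306, Σhalf²=0.177911
  -E: nom -15.800 → Σnom=32.850; wc +0.240/-0.360 → slack +1.085/-1.076; half-tol=0.300, Σhalf²=0.267911
  +F: nom +47.450 → Σnom=80.300; wc +0.070/-0.190 → slack +1.155/-1.266; half-tol=0.130, Σhalf²=0.284811
  +G: nom +48.000 → Σnom=128.300; wc +0.336/-0.430 → slack +1.491/-1.696; half-tol=0.383, Σhalf²=0.431500
  -H: nom -13.500 → Σnom=114.800; wc +0.280/-0.280 → slack +1.771/-1.976; half-tol=0.280, Σhalf²=0.509900
  +I: nom +44.500 → Σnom=159.300; wc +0.493/-0.270 → slack +2.264/-2.246; half-tol=0.382, Σhalf²=0.655443
Nominal = 159.300. Worst-case = [159.300 - 2.246, 159.300 + 2.264] = [157.054, 161.564]. RSS = √0.655443 = 0.810.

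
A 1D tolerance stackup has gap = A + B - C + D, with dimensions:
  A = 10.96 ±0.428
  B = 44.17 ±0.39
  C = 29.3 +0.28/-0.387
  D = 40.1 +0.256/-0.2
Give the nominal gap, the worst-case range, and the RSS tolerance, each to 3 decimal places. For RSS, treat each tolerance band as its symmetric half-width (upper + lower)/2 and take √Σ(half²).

nominal=65.930 wc=[64.632,67.391] rss=0.706

Stack each dimension's contribution:
  +A: nom +10.960 → Σnom=10.960; wc +0.428/-0.428 → slack +0.428/-0.428; half-tol=0.428, Σhalf²=0.183184
  +B: nom +44.170 → Σnom=55.130; wc +0.390/-0.390 → slack +0.818/-0.818; half-tol=0.390, Σhalf²=0.335284
  -C: nom -29.300 → Σnom=25.830; wc +0.387/-0.280 → slack +1.205/-1.098; half-tol=0.334, Σhalf²=0.446506
  +D: nom +40.100 → Σnom=65.930; wc +0.256/-0.200 → slack +1.461/-1.298; half-tol=0.228, Σhalf²=0.498490
Nominal = 65.930. Worst-case = [65.930 - 1.298, 65.930 + 1.461] = [64.632, 67.391]. RSS = √0.498490 = 0.706.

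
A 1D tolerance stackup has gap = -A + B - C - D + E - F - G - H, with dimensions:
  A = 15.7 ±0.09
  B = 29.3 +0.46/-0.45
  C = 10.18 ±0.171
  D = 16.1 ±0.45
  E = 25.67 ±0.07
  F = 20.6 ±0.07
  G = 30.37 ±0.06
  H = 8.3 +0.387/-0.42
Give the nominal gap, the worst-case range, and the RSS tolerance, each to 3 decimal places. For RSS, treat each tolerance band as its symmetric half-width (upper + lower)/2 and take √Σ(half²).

nominal=-46.280 wc=[-48.028,-44.489] rss=0.789

Stack each dimension's contribution:
  -A: nom -15.700 → Σnom=-15.700; wc +0.090/-0.090 → slack +0.090/-0.090; half-tol=0.090, Σhalf²=0.008100
  +B: nom +29.300 → Σnom=13.600; wc +0.460/-0.450 → slack +0.550/-0.540; half-tol=0.455, Σhalf²=0.215125
  -C: nom -10.180 → Σnom=3.420; wc +0.171/-0.171 → slack +0.721/-0.711; half-tol=0.171, Σhalf²=0.244366
  -D: nom -16.100 → Σnom=-12.680; wc +0.450/-0.450 → slack +1.171/-1.161; half-tol=0.450, Σhalf²=0.446866
  +E: nom +25.670 → Σnom=12.990; wc +0.070/-0.070 → slack +1.241/-1.231; half-tol=0.070, Σhalf²=0.451766
  -F: nom -20.600 → Σnom=-7.610; wc +0.070/-0.070 → slack +1.311/-1.301; half-tol=0.070, Σhalf²=0.456666
  -G: nom -30.370 → Σnom=-37.980; wc +0.060/-0.060 → slack +1.371/-1.361; half-tol=0.060, Σhalf²=0.460266
  -H: nom -8.300 → Σnom=-46.280; wc +0.420/-0.387 → slack +1.791/-1.748; half-tol=0.403, Σhalf²=0.623078
Nominal = -46.280. Worst-case = [-46.280 - 1.748, -46.280 + 1.791] = [-48.028, -44.489]. RSS = √0.623078 = 0.789.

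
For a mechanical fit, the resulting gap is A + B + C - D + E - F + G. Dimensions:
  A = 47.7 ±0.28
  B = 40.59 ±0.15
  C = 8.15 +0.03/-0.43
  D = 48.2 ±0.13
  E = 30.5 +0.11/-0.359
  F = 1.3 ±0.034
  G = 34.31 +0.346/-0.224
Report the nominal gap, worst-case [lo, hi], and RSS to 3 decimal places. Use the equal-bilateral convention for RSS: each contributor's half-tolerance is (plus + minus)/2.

Stack each dimension's contribution:
  +A: nom +47.700 → Σnom=47.700; wc +0.280/-0.280 → slack +0.280/-0.280; half-tol=0.280, Σhalf²=0.078400
  +B: nom +40.590 → Σnom=88.290; wc +0.150/-0.150 → slack +0.430/-0.430; half-tol=0.150, Σhalf²=0.100900
  +C: nom +8.150 → Σnom=96.440; wc +0.030/-0.430 → slack +0.460/-0.860; half-tol=0.230, Σhalf²=0.153800
  -D: nom -48.200 → Σnom=48.240; wc +0.130/-0.130 → slack +0.590/-0.990; half-tol=0.130, Σhalf²=0.170700
  +E: nom +30.500 → Σnom=78.740; wc +0.110/-0.359 → slack +0.700/-1.349; half-tol=0.234, Σhalf²=0.225690
  -F: nom -1.300 → Σnom=77.440; wc +0.034/-0.034 → slack +0.734/-1.383; half-tol=0.034, Σhalf²=0.226846
  +G: nom +34.310 → Σnom=111.750; wc +0.346/-0.224 → slack +1.080/-1.607; half-tol=0.285, Σhalf²=0.308071
Nominal = 111.750. Worst-case = [111.750 - 1.607, 111.750 + 1.080] = [110.143, 112.830]. RSS = √0.308071 = 0.555.

nominal=111.750 wc=[110.143,112.830] rss=0.555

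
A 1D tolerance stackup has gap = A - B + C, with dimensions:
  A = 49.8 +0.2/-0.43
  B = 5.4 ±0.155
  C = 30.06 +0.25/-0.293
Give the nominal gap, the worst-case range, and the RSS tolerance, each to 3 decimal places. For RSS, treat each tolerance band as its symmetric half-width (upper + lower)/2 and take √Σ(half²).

Stack each dimension's contribution:
  +A: nom +49.800 → Σnom=49.800; wc +0.200/-0.430 → slack +0.200/-0.430; half-tol=0.315, Σhalf²=0.099225
  -B: nom -5.400 → Σnom=44.400; wc +0.155/-0.155 → slack +0.355/-0.585; half-tol=0.155, Σhalf²=0.123250
  +C: nom +30.060 → Σnom=74.460; wc +0.250/-0.293 → slack +0.605/-0.878; half-tol=0.271, Σhalf²=0.196962
Nominal = 74.460. Worst-case = [74.460 - 0.878, 74.460 + 0.605] = [73.582, 75.065]. RSS = √0.196962 = 0.444.

nominal=74.460 wc=[73.582,75.065] rss=0.444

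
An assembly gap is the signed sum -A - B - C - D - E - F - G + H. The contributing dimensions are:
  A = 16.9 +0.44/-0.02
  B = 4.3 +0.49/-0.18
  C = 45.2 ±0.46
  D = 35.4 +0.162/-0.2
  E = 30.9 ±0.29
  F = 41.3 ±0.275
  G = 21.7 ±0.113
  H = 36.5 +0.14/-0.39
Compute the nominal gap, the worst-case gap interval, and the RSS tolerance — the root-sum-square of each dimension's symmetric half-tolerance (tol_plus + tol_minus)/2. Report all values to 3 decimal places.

Stack each dimension's contribution:
  -A: nom -16.900 → Σnom=-16.900; wc +0.020/-0.440 → slack +0.020/-0.440; half-tol=0.230, Σhalf²=0.052900
  -B: nom -4.300 → Σnom=-21.200; wc +0.180/-0.490 → slack +0.200/-0.930; half-tol=0.335, Σhalf²=0.165125
  -C: nom -45.200 → Σnom=-66.400; wc +0.460/-0.460 → slack +0.660/-1.390; half-tol=0.460, Σhalf²=0.376725
  -D: nom -35.400 → Σnom=-101.800; wc +0.200/-0.162 → slack +0.860/-1.552; half-tol=0.181, Σhalf²=0.409486
  -E: nom -30.900 → Σnom=-132.700; wc +0.290/-0.290 → slack +1.150/-1.842; half-tol=0.290, Σhalf²=0.493586
  -F: nom -41.300 → Σnom=-174.000; wc +0.275/-0.275 → slack +1.425/-2.117; half-tol=0.275, Σhalf²=0.569211
  -G: nom -21.700 → Σnom=-195.700; wc +0.113/-0.113 → slack +1.538/-2.230; half-tol=0.113, Σhalf²=0.581980
  +H: nom +36.500 → Σnom=-159.200; wc +0.140/-0.390 → slack +1.678/-2.620; half-tol=0.265, Σhalf²=0.652205
Nominal = -159.200. Worst-case = [-159.200 - 2.620, -159.200 + 1.678] = [-161.820, -157.522]. RSS = √0.652205 = 0.808.

nominal=-159.200 wc=[-161.820,-157.522] rss=0.808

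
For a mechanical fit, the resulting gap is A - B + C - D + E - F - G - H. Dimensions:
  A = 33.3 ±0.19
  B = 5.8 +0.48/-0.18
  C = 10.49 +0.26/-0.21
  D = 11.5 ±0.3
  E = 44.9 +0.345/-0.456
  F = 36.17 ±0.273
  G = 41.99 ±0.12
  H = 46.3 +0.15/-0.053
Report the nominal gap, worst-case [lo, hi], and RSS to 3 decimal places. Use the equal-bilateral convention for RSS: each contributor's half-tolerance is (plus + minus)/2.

nominal=-53.070 wc=[-55.249,-51.349] rss=0.742

Stack each dimension's contribution:
  +A: nom +33.300 → Σnom=33.300; wc +0.190/-0.190 → slack +0.190/-0.190; half-tol=0.190, Σhalf²=0.036100
  -B: nom -5.800 → Σnom=27.500; wc +0.180/-0.480 → slack +0.370/-0.670; half-tol=0.330, Σhalf²=0.145000
  +C: nom +10.490 → Σnom=37.990; wc +0.260/-0.210 → slack +0.630/-0.880; half-tol=0.235, Σhalf²=0.200225
  -D: nom -11.500 → Σnom=26.490; wc +0.300/-0.300 → slack +0.930/-1.180; half-tol=0.300, Σhalf²=0.290225
  +E: nom +44.900 → Σnom=71.390; wc +0.345/-0.456 → slack +1.275/-1.636; half-tol=0.400, Σhalf²=0.450625
  -F: nom -36.170 → Σnom=35.220; wc +0.273/-0.273 → slack +1.548/-1.909; half-tol=0.273, Σhalf²=0.525154
  -G: nom -41.990 → Σnom=-6.770; wc +0.120/-0.120 → slack +1.668/-2.029; half-tol=0.120, Σhalf²=0.539554
  -H: nom -46.300 → Σnom=-53.070; wc +0.053/-0.150 → slack +1.721/-2.179; half-tol=0.101, Σhalf²=0.549856
Nominal = -53.070. Worst-case = [-53.070 - 2.179, -53.070 + 1.721] = [-55.249, -51.349]. RSS = √0.549856 = 0.742.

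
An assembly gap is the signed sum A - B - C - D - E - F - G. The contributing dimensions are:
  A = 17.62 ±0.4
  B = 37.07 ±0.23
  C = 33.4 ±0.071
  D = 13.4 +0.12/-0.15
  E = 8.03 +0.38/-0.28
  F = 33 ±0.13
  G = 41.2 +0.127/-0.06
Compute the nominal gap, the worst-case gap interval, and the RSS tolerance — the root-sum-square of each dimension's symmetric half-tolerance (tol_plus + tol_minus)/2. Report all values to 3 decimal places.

Stack each dimension's contribution:
  +A: nom +17.620 → Σnom=17.620; wc +0.400/-0.400 → slack +0.400/-0.400; half-tol=0.400, Σhalf²=0.160000
  -B: nom -37.070 → Σnom=-19.450; wc +0.230/-0.230 → slack +0.630/-0.630; half-tol=0.230, Σhalf²=0.212900
  -C: nom -33.400 → Σnom=-52.850; wc +0.071/-0.071 → slack +0.701/-0.701; half-tol=0.071, Σhalf²=0.217941
  -D: nom -13.400 → Σnom=-66.250; wc +0.150/-0.120 → slack +0.851/-0.821; half-tol=0.135, Σhalf²=0.236166
  -E: nom -8.030 → Σnom=-74.280; wc +0.280/-0.380 → slack +1.131/-1.201; half-tol=0.330, Σhalf²=0.345066
  -F: nom -33.000 → Σnom=-107.280; wc +0.130/-0.130 → slack +1.261/-1.331; half-tol=0.130, Σhalf²=0.361966
  -G: nom -41.200 → Σnom=-148.480; wc +0.060/-0.127 → slack +1.321/-1.458; half-tol=0.093, Σhalf²=0.370708
Nominal = -148.480. Worst-case = [-148.480 - 1.458, -148.480 + 1.321] = [-149.938, -147.159]. RSS = √0.370708 = 0.609.

nominal=-148.480 wc=[-149.938,-147.159] rss=0.609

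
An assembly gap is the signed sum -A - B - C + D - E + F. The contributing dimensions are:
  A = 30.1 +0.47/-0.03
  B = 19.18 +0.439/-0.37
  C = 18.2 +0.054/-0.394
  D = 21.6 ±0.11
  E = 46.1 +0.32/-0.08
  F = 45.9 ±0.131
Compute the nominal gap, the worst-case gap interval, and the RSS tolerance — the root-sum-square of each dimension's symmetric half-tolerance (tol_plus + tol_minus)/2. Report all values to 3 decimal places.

Stack each dimension's contribution:
  -A: nom -30.100 → Σnom=-30.100; wc +0.030/-0.470 → slack +0.030/-0.470; half-tol=0.250, Σhalf²=0.062500
  -B: nom -19.180 → Σnom=-49.280; wc +0.370/-0.439 → slack +0.400/-0.909; half-tol=0.404, Σhalf²=0.226120
  -C: nom -18.200 → Σnom=-67.480; wc +0.394/-0.054 → slack +0.794/-0.963; half-tol=0.224, Σhalf²=0.276296
  +D: nom +21.600 → Σnom=-45.880; wc +0.110/-0.110 → slack +0.904/-1.073; half-tol=0.110, Σhalf²=0.288396
  -E: nom -46.100 → Σnom=-91.980; wc +0.080/-0.320 → slack +0.984/-1.393; half-tol=0.200, Σhalf²=0.328396
  +F: nom +45.900 → Σnom=-46.080; wc +0.131/-0.131 → slack +1.115/-1.524; half-tol=0.131, Σhalf²=0.345557
Nominal = -46.080. Worst-case = [-46.080 - 1.524, -46.080 + 1.115] = [-47.604, -44.965]. RSS = √0.345557 = 0.588.

nominal=-46.080 wc=[-47.604,-44.965] rss=0.588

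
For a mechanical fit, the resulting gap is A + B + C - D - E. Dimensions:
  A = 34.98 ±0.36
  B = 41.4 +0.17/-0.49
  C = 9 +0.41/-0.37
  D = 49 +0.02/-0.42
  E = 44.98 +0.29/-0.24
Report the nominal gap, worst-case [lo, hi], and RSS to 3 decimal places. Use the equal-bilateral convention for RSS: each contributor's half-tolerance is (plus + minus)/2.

Stack each dimension's contribution:
  +A: nom +34.980 → Σnom=34.980; wc +0.360/-0.360 → slack +0.360/-0.360; half-tol=0.360, Σhalf²=0.129600
  +B: nom +41.400 → Σnom=76.380; wc +0.170/-0.490 → slack +0.530/-0.850; half-tol=0.330, Σhalf²=0.238500
  +C: nom +9.000 → Σnom=85.380; wc +0.410/-0.370 → slack +0.940/-1.220; half-tol=0.390, Σhalf²=0.390600
  -D: nom -49.000 → Σnom=36.380; wc +0.420/-0.020 → slack +1.360/-1.240; half-tol=0.220, Σhalf²=0.439000
  -E: nom -44.980 → Σnom=-8.600; wc +0.240/-0.290 → slack +1.600/-1.530; half-tol=0.265, Σhalf²=0.509225
Nominal = -8.600. Worst-case = [-8.600 - 1.530, -8.600 + 1.600] = [-10.130, -7.000]. RSS = √0.509225 = 0.714.

nominal=-8.600 wc=[-10.130,-7.000] rss=0.714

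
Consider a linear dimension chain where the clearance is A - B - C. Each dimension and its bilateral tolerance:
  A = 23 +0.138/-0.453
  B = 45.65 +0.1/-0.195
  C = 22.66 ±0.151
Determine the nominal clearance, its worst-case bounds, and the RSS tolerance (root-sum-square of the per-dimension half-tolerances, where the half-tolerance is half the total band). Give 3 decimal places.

nominal=-45.310 wc=[-46.014,-44.826] rss=0.363

Stack each dimension's contribution:
  +A: nom +23.000 → Σnom=23.000; wc +0.138/-0.453 → slack +0.138/-0.453; half-tol=0.295, Σhalf²=0.087320
  -B: nom -45.650 → Σnom=-22.650; wc +0.195/-0.100 → slack +0.333/-0.553; half-tol=0.148, Σhalf²=0.109076
  -C: nom -22.660 → Σnom=-45.310; wc +0.151/-0.151 → slack +0.484/-0.704; half-tol=0.151, Σhalf²=0.131877
Nominal = -45.310. Worst-case = [-45.310 - 0.704, -45.310 + 0.484] = [-46.014, -44.826]. RSS = √0.131877 = 0.363.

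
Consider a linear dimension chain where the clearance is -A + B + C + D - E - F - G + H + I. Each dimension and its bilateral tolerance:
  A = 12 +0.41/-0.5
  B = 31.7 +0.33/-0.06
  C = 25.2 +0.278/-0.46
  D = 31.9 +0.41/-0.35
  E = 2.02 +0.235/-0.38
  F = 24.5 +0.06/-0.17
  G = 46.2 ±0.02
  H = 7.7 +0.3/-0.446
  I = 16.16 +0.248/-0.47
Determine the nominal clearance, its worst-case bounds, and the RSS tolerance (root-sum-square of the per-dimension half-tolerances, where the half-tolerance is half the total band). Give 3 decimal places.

Stack each dimension's contribution:
  -A: nom -12.000 → Σnom=-12.000; wc +0.500/-0.410 → slack +0.500/-0.410; half-tol=0.455, Σhalf²=0.207025
  +B: nom +31.700 → Σnom=19.700; wc +0.330/-0.060 → slack +0.830/-0.470; half-tol=0.195, Σhalf²=0.245050
  +C: nom +25.200 → Σnom=44.900; wc +0.278/-0.460 → slack +1.108/-0.930; half-tol=0.369, Σhalf²=0.381211
  +D: nom +31.900 → Σnom=76.800; wc +0.410/-0.350 → slack +1.518/-1.280; half-tol=0.380, Σhalf²=0.525611
  -E: nom -2.020 → Σnom=74.780; wc +0.380/-0.235 → slack +1.898/-1.515; half-tol=0.307, Σhalf²=0.620167
  -F: nom -24.500 → Σnom=50.280; wc +0.170/-0.060 → slack +2.068/-1.575; half-tol=0.115, Σhalf²=0.633392
  -G: nom -46.200 → Σnom=4.080; wc +0.020/-0.020 → slack +2.088/-1.595; half-tol=0.020, Σhalf²=0.633792
  +H: nom +7.700 → Σnom=11.780; wc +0.300/-0.446 → slack +2.388/-2.041; half-tol=0.373, Σhalf²=0.772921
  +I: nom +16.160 → Σnom=27.940; wc +0.248/-0.470 → slack +2.636/-2.511; half-tol=0.359, Σhalf²=0.901802
Nominal = 27.940. Worst-case = [27.940 - 2.511, 27.940 + 2.636] = [25.429, 30.576]. RSS = √0.901802 = 0.950.

nominal=27.940 wc=[25.429,30.576] rss=0.950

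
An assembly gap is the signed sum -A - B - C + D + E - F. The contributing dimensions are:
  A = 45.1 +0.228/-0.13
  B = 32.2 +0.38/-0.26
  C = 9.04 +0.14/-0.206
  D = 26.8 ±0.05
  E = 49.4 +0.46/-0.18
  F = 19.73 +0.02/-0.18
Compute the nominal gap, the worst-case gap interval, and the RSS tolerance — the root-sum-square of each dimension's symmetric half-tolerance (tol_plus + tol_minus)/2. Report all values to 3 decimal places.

nominal=-29.870 wc=[-30.868,-28.584] rss=0.528

Stack each dimension's contribution:
  -A: nom -45.100 → Σnom=-45.100; wc +0.130/-0.228 → slack +0.130/-0.228; half-tol=0.179, Σhalf²=0.032041
  -B: nom -32.200 → Σnom=-77.300; wc +0.260/-0.380 → slack +0.390/-0.608; half-tol=0.320, Σhalf²=0.134441
  -C: nom -9.040 → Σnom=-86.340; wc +0.206/-0.140 → slack +0.596/-0.748; half-tol=0.173, Σhalf²=0.164370
  +D: nom +26.800 → Σnom=-59.540; wc +0.050/-0.050 → slack +0.646/-0.798; half-tol=0.050, Σhalf²=0.166870
  +E: nom +49.400 → Σnom=-10.140; wc +0.460/-0.180 → slack +1.106/-0.978; half-tol=0.320, Σhalf²=0.269270
  -F: nom -19.730 → Σnom=-29.870; wc +0.180/-0.020 → slack +1.286/-0.998; half-tol=0.100, Σhalf²=0.279270
Nominal = -29.870. Worst-case = [-29.870 - 0.998, -29.870 + 1.286] = [-30.868, -28.584]. RSS = √0.279270 = 0.528.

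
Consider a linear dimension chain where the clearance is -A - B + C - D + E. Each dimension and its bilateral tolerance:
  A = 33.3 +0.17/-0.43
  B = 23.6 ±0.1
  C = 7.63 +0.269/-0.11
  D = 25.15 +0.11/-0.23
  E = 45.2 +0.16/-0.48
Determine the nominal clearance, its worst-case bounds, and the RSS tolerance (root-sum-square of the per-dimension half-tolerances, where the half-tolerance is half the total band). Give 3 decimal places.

Stack each dimension's contribution:
  -A: nom -33.300 → Σnom=-33.300; wc +0.430/-0.170 → slack +0.430/-0.170; half-tol=0.300, Σhalf²=0.090000
  -B: nom -23.600 → Σnom=-56.900; wc +0.100/-0.100 → slack +0.530/-0.270; half-tol=0.100, Σhalf²=0.100000
  +C: nom +7.630 → Σnom=-49.270; wc +0.269/-0.110 → slack +0.799/-0.380; half-tol=0.190, Σhalf²=0.135910
  -D: nom -25.150 → Σnom=-74.420; wc +0.230/-0.110 → slack +1.029/-0.490; half-tol=0.170, Σhalf²=0.164810
  +E: nom +45.200 → Σnom=-29.220; wc +0.160/-0.480 → slack +1.189/-0.970; half-tol=0.320, Σhalf²=0.267210
Nominal = -29.220. Worst-case = [-29.220 - 0.970, -29.220 + 1.189] = [-30.190, -28.031]. RSS = √0.267210 = 0.517.

nominal=-29.220 wc=[-30.190,-28.031] rss=0.517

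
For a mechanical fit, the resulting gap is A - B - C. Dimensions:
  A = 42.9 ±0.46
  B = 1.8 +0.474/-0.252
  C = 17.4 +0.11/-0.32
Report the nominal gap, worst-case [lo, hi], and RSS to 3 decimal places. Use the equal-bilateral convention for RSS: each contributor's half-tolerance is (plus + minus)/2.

Stack each dimension's contribution:
  +A: nom +42.900 → Σnom=42.900; wc +0.460/-0.460 → slack +0.460/-0.460; half-tol=0.460, Σhalf²=0.211600
  -B: nom -1.800 → Σnom=41.100; wc +0.252/-0.474 → slack +0.712/-0.934; half-tol=0.363, Σhalf²=0.343369
  -C: nom -17.400 → Σnom=23.700; wc +0.320/-0.110 → slack +1.032/-1.044; half-tol=0.215, Σhalf²=0.389594
Nominal = 23.700. Worst-case = [23.700 - 1.044, 23.700 + 1.032] = [22.656, 24.732]. RSS = √0.389594 = 0.624.

nominal=23.700 wc=[22.656,24.732] rss=0.624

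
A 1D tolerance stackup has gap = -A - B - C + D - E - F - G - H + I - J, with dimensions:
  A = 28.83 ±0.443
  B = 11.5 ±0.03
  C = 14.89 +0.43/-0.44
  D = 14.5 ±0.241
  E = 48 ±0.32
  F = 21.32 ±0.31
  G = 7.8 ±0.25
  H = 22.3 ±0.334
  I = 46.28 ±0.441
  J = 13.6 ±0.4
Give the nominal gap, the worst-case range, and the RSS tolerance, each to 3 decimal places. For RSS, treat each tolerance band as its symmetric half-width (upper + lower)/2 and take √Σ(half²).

Stack each dimension's contribution:
  -A: nom -28.830 → Σnom=-28.830; wc +0.443/-0.443 → slack +0.443/-0.443; half-tol=0.443, Σhalf²=0.196249
  -B: nom -11.500 → Σnom=-40.330; wc +0.030/-0.030 → slack +0.473/-0.473; half-tol=0.030, Σhalf²=0.197149
  -C: nom -14.890 → Σnom=-55.220; wc +0.440/-0.430 → slack +0.913/-0.903; half-tol=0.435, Σhalf²=0.386374
  +D: nom +14.500 → Σnom=-40.720; wc +0.241/-0.241 → slack +1.154/-1.144; half-tol=0.241, Σhalf²=0.444455
  -E: nom -48.000 → Σnom=-88.720; wc +0.320/-0.320 → slack +1.474/-1.464; half-tol=0.320, Σhalf²=0.546855
  -F: nom -21.320 → Σnom=-110.040; wc +0.310/-0.310 → slack +1.784/-1.774; half-tol=0.310, Σhalf²=0.642955
  -G: nom -7.800 → Σnom=-117.840; wc +0.250/-0.250 → slack +2.034/-2.024; half-tol=0.250, Σhalf²=0.705455
  -H: nom -22.300 → Σnom=-140.140; wc +0.334/-0.334 → slack +2.368/-2.358; half-tol=0.334, Σhalf²=0.817011
  +I: nom +46.280 → Σnom=-93.860; wc +0.441/-0.441 → slack +2.809/-2.799; half-tol=0.441, Σhalf²=1.011492
  -J: nom -13.600 → Σnom=-107.460; wc +0.400/-0.400 → slack +3.209/-3.199; half-tol=0.400, Σhalf²=1.171492
Nominal = -107.460. Worst-case = [-107.460 - 3.199, -107.460 + 3.209] = [-110.659, -104.251]. RSS = √1.171492 = 1.082.

nominal=-107.460 wc=[-110.659,-104.251] rss=1.082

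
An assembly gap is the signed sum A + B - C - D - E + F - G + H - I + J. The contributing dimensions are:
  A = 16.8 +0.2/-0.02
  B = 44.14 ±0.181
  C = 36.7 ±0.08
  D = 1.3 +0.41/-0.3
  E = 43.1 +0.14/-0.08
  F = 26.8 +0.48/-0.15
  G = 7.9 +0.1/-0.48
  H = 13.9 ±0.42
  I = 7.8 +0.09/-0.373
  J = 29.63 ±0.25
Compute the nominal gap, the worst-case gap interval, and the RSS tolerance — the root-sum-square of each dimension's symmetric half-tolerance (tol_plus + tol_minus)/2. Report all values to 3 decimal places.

Stack each dimension's contribution:
  +A: nom +16.800 → Σnom=16.800; wc +0.200/-0.020 → slack +0.200/-0.020; half-tol=0.110, Σhalf²=0.012100
  +B: nom +44.140 → Σnom=60.940; wc +0.181/-0.181 → slack +0.381/-0.201; half-tol=0.181, Σhalf²=0.044861
  -C: nom -36.700 → Σnom=24.240; wc +0.080/-0.080 → slack +0.461/-0.281; half-tol=0.080, Σhalf²=0.051261
  -D: nom -1.300 → Σnom=22.940; wc +0.300/-0.410 → slack +0.761/-0.691; half-tol=0.355, Σhalf²=0.177286
  -E: nom -43.100 → Σnom=-20.160; wc +0.080/-0.140 → slack +0.841/-0.831; half-tol=0.110, Σhalf²=0.189386
  +F: nom +26.800 → Σnom=6.640; wc +0.480/-0.150 → slack +1.321/-0.981; half-tol=0.315, Σhalf²=0.288611
  -G: nom -7.900 → Σnom=-1.260; wc +0.480/-0.100 → slack +1.801/-1.081; half-tol=0.290, Σhalf²=0.372711
  +H: nom +13.900 → Σnom=12.640; wc +0.420/-0.420 → slack +2.221/-1.501; half-tol=0.420, Σhalf²=0.549111
  -I: nom -7.800 → Σnom=4.840; wc +0.373/-0.090 → slack +2.594/-1.591; half-tol=0.231, Σhalf²=0.602703
  +J: nom +29.630 → Σnom=34.470; wc +0.250/-0.250 → slack +2.844/-1.841; half-tol=0.250, Σhalf²=0.665203
Nominal = 34.470. Worst-case = [34.470 - 1.841, 34.470 + 2.844] = [32.629, 37.314]. RSS = √0.665203 = 0.816.

nominal=34.470 wc=[32.629,37.314] rss=0.816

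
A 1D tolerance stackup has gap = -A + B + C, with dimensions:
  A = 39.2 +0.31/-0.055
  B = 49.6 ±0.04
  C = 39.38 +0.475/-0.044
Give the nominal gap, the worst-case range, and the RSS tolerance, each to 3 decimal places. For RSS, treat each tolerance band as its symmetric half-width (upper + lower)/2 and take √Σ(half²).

nominal=49.780 wc=[49.386,50.350] rss=0.320

Stack each dimension's contribution:
  -A: nom -39.200 → Σnom=-39.200; wc +0.055/-0.310 → slack +0.055/-0.310; half-tol=0.182, Σhalf²=0.033306
  +B: nom +49.600 → Σnom=10.400; wc +0.040/-0.040 → slack +0.095/-0.350; half-tol=0.040, Σhalf²=0.034906
  +C: nom +39.380 → Σnom=49.780; wc +0.475/-0.044 → slack +0.570/-0.394; half-tol=0.260, Σhalf²=0.102246
Nominal = 49.780. Worst-case = [49.780 - 0.394, 49.780 + 0.570] = [49.386, 50.350]. RSS = √0.102246 = 0.320.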